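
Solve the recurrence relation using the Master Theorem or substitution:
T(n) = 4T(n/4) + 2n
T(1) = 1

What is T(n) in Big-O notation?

By Master Theorem: a=4, b=4, f(n)=2n. Since log_4(4) = 1 and f(n) = Θ(n^1), Case 2 applies. T(n) = O(n log n).

Answer: O(n log n)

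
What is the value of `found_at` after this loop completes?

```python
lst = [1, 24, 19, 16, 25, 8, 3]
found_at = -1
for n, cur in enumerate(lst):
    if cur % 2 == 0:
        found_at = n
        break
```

First even number index in [1, 24, 19, 16, 25, 8, 3]
`found_at` takes the values: -1 → 1

Answer: 1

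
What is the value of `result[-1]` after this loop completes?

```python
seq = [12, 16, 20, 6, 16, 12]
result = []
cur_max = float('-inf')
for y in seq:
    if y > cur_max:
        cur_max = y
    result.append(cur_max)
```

Running max ends at 20
`result` takes the values: [] → [12] → [12, 16] → [12, 16, 20] → [12, 16, 20, 20] → [12, 16, 20, 20, 20] → [12, 16, 20, 20, 20, 20]
So `result[-1]` = 20

Answer: 20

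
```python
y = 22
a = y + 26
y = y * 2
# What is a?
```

Trace:
`y = 22` → y = 22
`a = y + 26` → a = 48
`y = y * 2` → y = 44
So a = 48

Answer: 48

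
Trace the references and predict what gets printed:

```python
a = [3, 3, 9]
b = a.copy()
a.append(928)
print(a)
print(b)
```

Key concept: list.copy() creates independent copy.
Step by step:
`a = [3, 3, 9]` → a = [3, 3, 9]
`b = a.copy()` → b = [3, 3, 9]
`a.append(928)` → a = [3, 3, 9, 928]
`print(a)` → prints [3, 3, 9, 928]
`print(b)` → prints [3, 3, 9]

Answer:
[3, 3, 9, 928]
[3, 3, 9]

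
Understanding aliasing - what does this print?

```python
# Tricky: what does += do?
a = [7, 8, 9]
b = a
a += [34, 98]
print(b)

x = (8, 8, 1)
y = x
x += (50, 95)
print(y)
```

Key concept: += behavior differs for mutable vs immutable.
Step by step:
`a = [7, 8, 9]` → a = [7, 8, 9]
`b = a` → b = [7, 8, 9] (same object as a)
`a += [34, 98]` → a = [7, 8, 9, 34, 98] (same object as b); b = [7, 8, 9, 34, 98] (same object as a)
`print(b)` → prints [7, 8, 9, 34, 98]
`x = (8, 8, 1)` → x = (8, 8, 1)
`y = x` → y = (8, 8, 1)
`x += (50, 95)` → x = (8, 8, 1, 50, 95)
`print(y)` → prints (8, 8, 1)

Answer:
[7, 8, 9, 34, 98]
(8, 8, 1)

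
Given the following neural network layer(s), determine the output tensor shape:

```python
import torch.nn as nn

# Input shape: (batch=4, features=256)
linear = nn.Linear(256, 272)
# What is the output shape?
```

Input: (4, 256) -> Output: (4, 272)

Answer: (4, 272)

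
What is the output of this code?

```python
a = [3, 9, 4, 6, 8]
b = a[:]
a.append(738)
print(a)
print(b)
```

Key concept: slice [:] creates copy.
Step by step:
`a = [3, 9, 4, 6, 8]` → a = [3, 9, 4, 6, 8]
`b = a[:]` → b = [3, 9, 4, 6, 8]
`a.append(738)` → a = [3, 9, 4, 6, 8, 738]
`print(a)` → prints [3, 9, 4, 6, 8, 738]
`print(b)` → prints [3, 9, 4, 6, 8]

Answer:
[3, 9, 4, 6, 8, 738]
[3, 9, 4, 6, 8]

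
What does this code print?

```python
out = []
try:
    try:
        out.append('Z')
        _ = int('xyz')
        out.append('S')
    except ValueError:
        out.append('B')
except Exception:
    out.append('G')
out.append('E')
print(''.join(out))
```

Execution trace: 'Z' (inner try body) → 'B' (inner except ValueError) → 'E' (after the try/except). Output: ZBE

Answer: ZBE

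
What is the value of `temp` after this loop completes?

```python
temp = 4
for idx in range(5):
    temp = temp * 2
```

Multiply by 2, 5 times: 4 * 2^5 = 128
`temp` takes the values: 4 → 8 → 16 → 32 → 64 → 128

Answer: 128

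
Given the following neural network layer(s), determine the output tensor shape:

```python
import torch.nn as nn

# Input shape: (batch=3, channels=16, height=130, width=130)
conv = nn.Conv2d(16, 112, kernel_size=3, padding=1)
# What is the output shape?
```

Input: (3, 16, 130, 130) -> Output: (3, 112, 130, 130)

Answer: (3, 112, 130, 130)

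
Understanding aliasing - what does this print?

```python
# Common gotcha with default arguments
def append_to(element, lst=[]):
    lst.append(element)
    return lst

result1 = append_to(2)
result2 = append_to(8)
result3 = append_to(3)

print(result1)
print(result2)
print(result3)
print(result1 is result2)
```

Key concept: mutable default argument gotcha.
Step by step:
`result1 = append_to(2)` → result1 = [2]
`result2 = append_to(8)` → result1 = [2, 8] (same object as result2); result2 = [2, 8] (same object as result1)
`result3 = append_to(3)` → result1 = [2, 8, 3] (same object as result2, result3); result2 = [2, 8, 3] (same object as result1, result3); result3 = [2, 8, 3] (same object as result1, result2)
`print(result1)` → prints [2, 8, 3]
`print(result2)` → prints [2, 8, 3]
`print(result3)` → prints [2, 8, 3]
`print(result1 is result2)` → prints True

Answer:
[2, 8, 3]
[2, 8, 3]
[2, 8, 3]
True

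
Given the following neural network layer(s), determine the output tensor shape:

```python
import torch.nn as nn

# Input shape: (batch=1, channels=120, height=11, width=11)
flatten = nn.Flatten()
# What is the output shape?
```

Input: (1, 120, 11, 11) -> Output: (1, 14520)

Answer: (1, 14520)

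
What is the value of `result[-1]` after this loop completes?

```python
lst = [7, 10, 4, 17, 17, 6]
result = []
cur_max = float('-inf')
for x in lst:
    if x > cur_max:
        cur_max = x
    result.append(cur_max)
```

Running max ends at 17
`result` takes the values: [] → [7] → [7, 10] → [7, 10, 10] → [7, 10, 10, 17] → [7, 10, 10, 17, 17] → [7, 10, 10, 17, 17, 17]
So `result[-1]` = 17

Answer: 17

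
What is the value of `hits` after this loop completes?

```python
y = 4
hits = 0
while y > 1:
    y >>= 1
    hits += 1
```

Count right shifts until 1
`hits` takes the values: 0 → 1 → 2

Answer: 2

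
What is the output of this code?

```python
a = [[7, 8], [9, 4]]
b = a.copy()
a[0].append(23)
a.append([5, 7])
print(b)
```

Key concept: shallow copy with nested lists.
Step by step:
`a = [[7, 8], [9, 4]]` → a = [[7, 8], [9, 4]]
`b = a.copy()` → b = [[7, 8], [9, 4]]
`a[0].append(23)` → a = [[7, 8, 23], [9, 4]]; b = [[7, 8, 23], [9, 4]]
`a.append([5, 7])` → a = [[7, 8, 23], [9, 4], [5, 7]]
`print(b)` → prints [[7, 8, 23], [9, 4]]

Answer: [[7, 8, 23], [9, 4]]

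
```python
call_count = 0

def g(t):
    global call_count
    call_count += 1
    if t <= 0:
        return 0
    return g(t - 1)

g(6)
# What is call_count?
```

Linear recursion stepping by 1: 7 calls from t=6 down to ≤0.

Answer: 7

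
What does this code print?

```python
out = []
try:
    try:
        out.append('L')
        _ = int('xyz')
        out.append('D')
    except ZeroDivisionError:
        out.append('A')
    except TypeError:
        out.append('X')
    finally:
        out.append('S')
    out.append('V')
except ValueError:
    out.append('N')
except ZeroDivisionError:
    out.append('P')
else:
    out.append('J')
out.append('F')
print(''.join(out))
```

Execution trace: 'L' (inner try body) → 'S' (inner finally) → 'N' (except ValueError) → 'F' (after the try/except). Output: LSNF

Answer: LSNF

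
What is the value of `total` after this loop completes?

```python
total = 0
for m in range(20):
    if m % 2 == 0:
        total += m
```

Sum of even numbers 0 to 19
`total` takes the values: 0 → 2 → 6 → 12 → 20 → 30 → 42 → 56 → 72 → 90

Answer: 90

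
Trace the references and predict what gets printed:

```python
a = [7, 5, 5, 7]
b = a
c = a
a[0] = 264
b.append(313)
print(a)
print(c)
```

Key concept: multiple aliases.
Step by step:
`a = [7, 5, 5, 7]` → a = [7, 5, 5, 7]
`b = a` → b = [7, 5, 5, 7] (same object as a)
`c = a` → c = [7, 5, 5, 7] (same object as a, b)
`a[0] = 264` → a = [264, 5, 5, 7] (same object as b, c); b = [264, 5, 5, 7] (same object as a, c); c = [264, 5, 5, 7] (same object as a, b)
`b.append(313)` → a = [264, 5, 5, 7, 313] (same object as b, c); b = [264, 5, 5, 7, 313] (same object as a, c); c = [264, 5, 5, 7, 313] (same object as a, b)
`print(a)` → prints [264, 5, 5, 7, 313]
`print(c)` → prints [264, 5, 5, 7, 313]

Answer:
[264, 5, 5, 7, 313]
[264, 5, 5, 7, 313]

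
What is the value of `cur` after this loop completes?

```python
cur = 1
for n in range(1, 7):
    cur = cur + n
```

Start at 1, add 1 through 6
`cur` takes the values: 1 → 2 → 4 → 7 → 11 → 16 → 22

Answer: 22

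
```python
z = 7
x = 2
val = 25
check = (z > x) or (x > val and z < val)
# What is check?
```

Trace:
`z = 7` → z = 7
`x = 2` → x = 2
`val = 25` → val = 25
`check = (z > x) or (x > val and z < val)` → check = True
So check = True

Answer: True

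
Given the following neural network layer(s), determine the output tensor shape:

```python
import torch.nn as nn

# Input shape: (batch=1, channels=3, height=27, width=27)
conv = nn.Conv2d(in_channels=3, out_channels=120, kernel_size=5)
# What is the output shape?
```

Input: (1, 3, 27, 27) -> Output: (1, 120, 23, 23)

Answer: (1, 120, 23, 23)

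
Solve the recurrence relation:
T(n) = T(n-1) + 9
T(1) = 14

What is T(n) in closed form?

Unrolling: T(n) = T(1) + 9·(n-1) = 14 + 9(n-1) = 9n + 5.

Answer: T(n) = 9n + 5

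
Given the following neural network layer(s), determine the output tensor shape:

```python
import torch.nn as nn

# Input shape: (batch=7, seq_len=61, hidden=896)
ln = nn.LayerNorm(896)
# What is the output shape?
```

Input: (7, 61, 896) -> Output: (7, 61, 896)

Answer: (7, 61, 896)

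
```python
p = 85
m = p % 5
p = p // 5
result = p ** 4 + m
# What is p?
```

Trace:
`p = 85` → p = 85
`m = p % 5` → m = 0
`p = p // 5` → p = 17
`result = p ** 4 + m` → result = 83521
So p = 17

Answer: 17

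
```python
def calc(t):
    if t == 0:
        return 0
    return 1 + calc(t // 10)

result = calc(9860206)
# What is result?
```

Count of digits of 9860206: 7

Answer: 7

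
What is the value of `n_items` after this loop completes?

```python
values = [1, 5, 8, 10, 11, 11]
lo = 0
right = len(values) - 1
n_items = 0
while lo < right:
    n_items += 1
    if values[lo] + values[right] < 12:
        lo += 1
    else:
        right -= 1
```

Steps to find pair summing to 12
`n_items` takes the values: 0 → 1 → 2 → 3 → 4 → 5

Answer: 5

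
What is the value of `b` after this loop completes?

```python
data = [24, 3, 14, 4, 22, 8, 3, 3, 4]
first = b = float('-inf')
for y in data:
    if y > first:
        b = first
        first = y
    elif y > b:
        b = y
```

Second largest (with repeats) in [24, 3, 14, 4, 22, 8, 3, 3, 4]
`b` takes the values: -inf → 3 → 14 → 22

Answer: 22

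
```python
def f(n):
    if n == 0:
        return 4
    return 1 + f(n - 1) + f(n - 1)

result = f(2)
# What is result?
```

f(n) = 1 + 2·f(n-1), f(0)=4. Closed form: (4+1)·2^2 - 1 = 19.

Answer: 19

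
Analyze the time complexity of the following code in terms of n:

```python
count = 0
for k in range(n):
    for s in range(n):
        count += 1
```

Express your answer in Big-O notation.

Each loop level contributes: n × n. Multiplying the contributions gives O(n^2).

Answer: O(n^2)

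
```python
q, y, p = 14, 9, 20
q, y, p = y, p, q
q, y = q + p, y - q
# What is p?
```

Trace:
`q, y, p = 14, 9, 20` → q = 14; y = 9; p = 20
`q, y, p = y, p, q` → q = 9; y = 20; p = 14
`q, y = q + p, y - q` → q = 23; y = 11
So p = 14

Answer: 14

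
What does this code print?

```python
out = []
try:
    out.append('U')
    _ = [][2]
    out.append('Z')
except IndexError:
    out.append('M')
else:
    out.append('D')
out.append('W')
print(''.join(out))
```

Execution trace: 'U' (try body) → 'M' (except IndexError) → 'W' (after the try/except). Output: UMW

Answer: UMW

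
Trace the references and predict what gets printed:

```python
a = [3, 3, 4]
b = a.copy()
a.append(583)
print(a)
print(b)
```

Key concept: list.copy() creates independent copy.
Step by step:
`a = [3, 3, 4]` → a = [3, 3, 4]
`b = a.copy()` → b = [3, 3, 4]
`a.append(583)` → a = [3, 3, 4, 583]
`print(a)` → prints [3, 3, 4, 583]
`print(b)` → prints [3, 3, 4]

Answer:
[3, 3, 4, 583]
[3, 3, 4]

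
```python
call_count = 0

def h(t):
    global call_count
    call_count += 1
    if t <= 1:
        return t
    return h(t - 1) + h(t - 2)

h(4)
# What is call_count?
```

Calls(t) = 1 + Calls(t-1) + Calls(t-2); Calls(0)=Calls(1)=1. For t=4 this gives 9.

Answer: 9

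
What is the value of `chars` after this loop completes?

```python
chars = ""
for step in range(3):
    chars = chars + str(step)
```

Concatenate digits 0 to 2
`chars` takes the values: "" → "0" → "01" → "012"

Answer: "012"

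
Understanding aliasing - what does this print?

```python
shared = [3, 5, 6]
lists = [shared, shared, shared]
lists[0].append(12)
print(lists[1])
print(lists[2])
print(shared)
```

Key concept: list of same reference.
Step by step:
`shared = [3, 5, 6]` → shared = [3, 5, 6]
`lists = [shared, shared, shared]` → lists = [[3, 5, 6], [3, 5, 6], [3, 5, 6]]
`lists[0].append(12)` → shared = [3, 5, 6, 12]; lists = [[3, 5, 6, 12], [3, 5, 6, 12], [3, 5, 6, 12]]
`print(lists[1])` → prints [3, 5, 6, 12]
`print(lists[2])` → prints [3, 5, 6, 12]
`print(shared)` → prints [3, 5, 6, 12]

Answer:
[3, 5, 6, 12]
[3, 5, 6, 12]
[3, 5, 6, 12]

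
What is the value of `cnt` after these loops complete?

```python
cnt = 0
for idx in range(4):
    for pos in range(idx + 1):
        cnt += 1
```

Triangle: 1 + 2 + ... + 4
`cnt` takes the values: 0 → 1 → 2 → 3 → 4 → 5 → 6 → 7 → 8 → 9 → 10

Answer: 10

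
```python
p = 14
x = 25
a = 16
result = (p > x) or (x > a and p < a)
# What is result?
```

Trace:
`p = 14` → p = 14
`x = 25` → x = 25
`a = 16` → a = 16
`result = (p > x) or (x > a and p < a)` → result = True
So result = True

Answer: True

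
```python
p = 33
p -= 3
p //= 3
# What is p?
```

Trace:
`p = 33` → p = 33
`p -= 3` → p = 30
`p //= 3` → p = 10
So p = 10

Answer: 10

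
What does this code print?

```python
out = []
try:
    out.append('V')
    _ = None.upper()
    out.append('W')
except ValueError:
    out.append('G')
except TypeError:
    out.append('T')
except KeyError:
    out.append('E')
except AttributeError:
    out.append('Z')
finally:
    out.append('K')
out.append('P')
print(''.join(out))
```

Execution trace: 'V' (try body) → 'Z' (except AttributeError) → 'K' (finally) → 'P' (after the try/except). Output: VZKP

Answer: VZKP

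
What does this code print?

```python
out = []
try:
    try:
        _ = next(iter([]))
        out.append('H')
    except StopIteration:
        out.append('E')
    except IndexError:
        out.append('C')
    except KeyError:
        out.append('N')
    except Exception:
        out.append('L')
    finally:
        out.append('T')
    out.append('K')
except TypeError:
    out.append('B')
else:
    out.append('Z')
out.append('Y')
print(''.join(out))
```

Execution trace: 'E' (inner except StopIteration) → 'T' (inner finally) → 'K' (try body, no exception) → 'Z' (else) → 'Y' (after the try/except). Output: ETKZY

Answer: ETKZY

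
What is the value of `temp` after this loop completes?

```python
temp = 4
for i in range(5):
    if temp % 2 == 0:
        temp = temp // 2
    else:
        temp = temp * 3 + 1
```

Collatz-style transformation from 4
`temp` takes the values: 4 → 2 → 1 → 4 → 2 → 1

Answer: 1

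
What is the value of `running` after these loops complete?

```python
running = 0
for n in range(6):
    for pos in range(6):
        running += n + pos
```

Sum of all n+pos for n,pos in 6x6
`running` takes the values: 0 → 1 → 3 → 6 → 10 → 15 → 16 → 18 → 21 → 25 → 30 → 36 → 38 → 41 → 45 → 50 → 56 → 63 → 66 → 70 → 75 → 81 → 88 → 96 → 100 → 105 → 111 → 118 → 126 → 135 → 140 → 146 → 153 → 161 → 170 → 180

Answer: 180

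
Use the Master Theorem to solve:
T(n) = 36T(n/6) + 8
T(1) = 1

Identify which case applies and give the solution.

a=36, b=6, f(n)=8. log_6(36) = 2. Since c=0 < 2, Case 1 applies: T(n) = Θ(n^log_b(a)) = O(n^2).

Answer: O(n^2) - Case 1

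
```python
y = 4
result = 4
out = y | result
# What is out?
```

Trace:
`y = 4` → y = 4
`result = 4` → result = 4
`out = y | result` → out = 4
So out = 4

Answer: 4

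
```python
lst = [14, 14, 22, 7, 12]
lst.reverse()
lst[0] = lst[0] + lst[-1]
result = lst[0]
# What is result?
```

Trace:
`lst = [14, 14, 22, 7, 12]` → lst = [14, 14, 22, 7, 12]
`lst.reverse()` → lst = [12, 7, 22, 14, 14]
`lst[0] = lst[0] + lst[-1]` → lst = [26, 7, 22, 14, 14]
`result = lst[0]` → result = 26
So result = 26

Answer: 26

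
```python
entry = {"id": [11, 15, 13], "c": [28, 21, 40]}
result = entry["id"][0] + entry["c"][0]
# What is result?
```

Trace:
`entry = {"id": [11, 15, 13], "c": [28, 21, 40]}` → entry = {'id': [11, 15, 13], 'c': [28, 21, 40]}
`result = entry["id"][0] + entry["c"][0]` → result = 39
So result = 39

Answer: 39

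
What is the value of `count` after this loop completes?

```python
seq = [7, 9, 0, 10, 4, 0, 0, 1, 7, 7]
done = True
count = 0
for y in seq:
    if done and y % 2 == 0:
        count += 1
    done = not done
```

Count even values at even positions
`count` takes the values: 0 → 1 → 2 → 3

Answer: 3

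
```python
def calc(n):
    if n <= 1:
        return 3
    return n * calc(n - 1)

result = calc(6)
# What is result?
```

calc(6) = 6 * 5 * 4 * 3 * 2 * 3 = 2160

Answer: 2160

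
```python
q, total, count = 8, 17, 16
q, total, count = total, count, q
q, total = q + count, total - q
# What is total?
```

Trace:
`q, total, count = 8, 17, 16` → q = 8; total = 17; count = 16
`q, total, count = total, count, q` → q = 17; total = 16; count = 8
`q, total = q + count, total - q` → q = 25; total = -1
So total = -1

Answer: -1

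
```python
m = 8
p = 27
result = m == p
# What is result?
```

Trace:
`m = 8` → m = 8
`p = 27` → p = 27
`result = m == p` → result = False
So result = False

Answer: False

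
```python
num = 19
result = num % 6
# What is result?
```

Trace:
`num = 19` → num = 19
`result = num % 6` → result = 1
So result = 1

Answer: 1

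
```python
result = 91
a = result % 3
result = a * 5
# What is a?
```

Trace:
`result = 91` → result = 91
`a = result % 3` → a = 1
`result = a * 5` → result = 5
So a = 1

Answer: 1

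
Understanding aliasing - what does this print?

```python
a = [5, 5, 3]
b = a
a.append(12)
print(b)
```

Key concept: basic list aliasing.
Step by step:
`a = [5, 5, 3]` → a = [5, 5, 3]
`b = a` → b = [5, 5, 3] (same object as a)
`a.append(12)` → a = [5, 5, 3, 12] (same object as b); b = [5, 5, 3, 12] (same object as a)
`print(b)` → prints [5, 5, 3, 12]

Answer: [5, 5, 3, 12]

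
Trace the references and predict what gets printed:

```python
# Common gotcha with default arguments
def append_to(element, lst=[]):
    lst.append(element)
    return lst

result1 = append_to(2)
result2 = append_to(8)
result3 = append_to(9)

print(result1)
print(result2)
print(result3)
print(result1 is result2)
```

Key concept: mutable default argument gotcha.
Step by step:
`result1 = append_to(2)` → result1 = [2]
`result2 = append_to(8)` → result1 = [2, 8] (same object as result2); result2 = [2, 8] (same object as result1)
`result3 = append_to(9)` → result1 = [2, 8, 9] (same object as result2, result3); result2 = [2, 8, 9] (same object as result1, result3); result3 = [2, 8, 9] (same object as result1, result2)
`print(result1)` → prints [2, 8, 9]
`print(result2)` → prints [2, 8, 9]
`print(result3)` → prints [2, 8, 9]
`print(result1 is result2)` → prints True

Answer:
[2, 8, 9]
[2, 8, 9]
[2, 8, 9]
True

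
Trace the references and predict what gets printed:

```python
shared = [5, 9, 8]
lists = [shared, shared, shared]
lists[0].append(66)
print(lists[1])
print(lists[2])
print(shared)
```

Key concept: list of same reference.
Step by step:
`shared = [5, 9, 8]` → shared = [5, 9, 8]
`lists = [shared, shared, shared]` → lists = [[5, 9, 8], [5, 9, 8], [5, 9, 8]]
`lists[0].append(66)` → shared = [5, 9, 8, 66]; lists = [[5, 9, 8, 66], [5, 9, 8, 66], [5, 9, 8, 66]]
`print(lists[1])` → prints [5, 9, 8, 66]
`print(lists[2])` → prints [5, 9, 8, 66]
`print(shared)` → prints [5, 9, 8, 66]

Answer:
[5, 9, 8, 66]
[5, 9, 8, 66]
[5, 9, 8, 66]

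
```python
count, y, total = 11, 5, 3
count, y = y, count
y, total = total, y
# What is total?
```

Trace:
`count, y, total = 11, 5, 3` → count = 11; y = 5; total = 3
`count, y = y, count` → count = 5; y = 11
`y, total = total, y` → y = 3; total = 11
So total = 11

Answer: 11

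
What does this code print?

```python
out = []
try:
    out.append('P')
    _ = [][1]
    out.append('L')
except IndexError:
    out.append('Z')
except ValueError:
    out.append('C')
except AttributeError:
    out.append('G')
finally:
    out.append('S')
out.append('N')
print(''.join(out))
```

Execution trace: 'P' (try body) → 'Z' (except IndexError) → 'S' (finally) → 'N' (after the try/except). Output: PZSN

Answer: PZSN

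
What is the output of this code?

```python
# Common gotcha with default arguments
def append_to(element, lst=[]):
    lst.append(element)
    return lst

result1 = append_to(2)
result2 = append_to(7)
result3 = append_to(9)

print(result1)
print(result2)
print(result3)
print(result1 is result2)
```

Key concept: mutable default argument gotcha.
Step by step:
`result1 = append_to(2)` → result1 = [2]
`result2 = append_to(7)` → result1 = [2, 7] (same object as result2); result2 = [2, 7] (same object as result1)
`result3 = append_to(9)` → result1 = [2, 7, 9] (same object as result2, result3); result2 = [2, 7, 9] (same object as result1, result3); result3 = [2, 7, 9] (same object as result1, result2)
`print(result1)` → prints [2, 7, 9]
`print(result2)` → prints [2, 7, 9]
`print(result3)` → prints [2, 7, 9]
`print(result1 is result2)` → prints True

Answer:
[2, 7, 9]
[2, 7, 9]
[2, 7, 9]
True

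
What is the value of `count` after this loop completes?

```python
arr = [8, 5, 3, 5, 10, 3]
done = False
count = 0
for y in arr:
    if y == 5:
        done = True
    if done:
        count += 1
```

Count elements after first 5 in [8, 5, 3, 5, 10, 3]
`count` takes the values: 0 → 1 → 2 → 3 → 4 → 5

Answer: 5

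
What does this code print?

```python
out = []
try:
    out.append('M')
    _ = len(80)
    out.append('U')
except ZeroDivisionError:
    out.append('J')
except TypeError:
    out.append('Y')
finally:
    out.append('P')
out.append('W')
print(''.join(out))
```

Execution trace: 'M' (try body) → 'Y' (except TypeError) → 'P' (finally) → 'W' (after the try/except). Output: MYPW

Answer: MYPW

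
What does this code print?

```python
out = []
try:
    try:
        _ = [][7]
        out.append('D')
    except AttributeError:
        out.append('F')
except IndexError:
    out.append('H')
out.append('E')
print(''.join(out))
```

Execution trace: 'H' (outer except IndexError) → 'E' (after the try/except). Output: HE

Answer: HE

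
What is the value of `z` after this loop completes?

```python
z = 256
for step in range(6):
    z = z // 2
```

Halve 6 times: 256 // 2^6 = 4
`z` takes the values: 256 → 128 → 64 → 32 → 16 → 8 → 4

Answer: 4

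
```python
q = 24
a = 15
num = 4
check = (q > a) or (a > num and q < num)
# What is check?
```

Trace:
`q = 24` → q = 24
`a = 15` → a = 15
`num = 4` → num = 4
`check = (q > a) or (a > num and q < num)` → check = True
So check = True

Answer: True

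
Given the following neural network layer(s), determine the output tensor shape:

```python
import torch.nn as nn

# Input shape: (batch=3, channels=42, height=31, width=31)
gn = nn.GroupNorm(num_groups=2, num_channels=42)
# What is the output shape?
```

Input: (3, 42, 31, 31) -> Output: (3, 42, 31, 31)

Answer: (3, 42, 31, 31)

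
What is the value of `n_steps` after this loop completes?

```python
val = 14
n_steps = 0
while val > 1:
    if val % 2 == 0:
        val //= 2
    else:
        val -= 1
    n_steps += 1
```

Steps to reduce 14 to 1
`n_steps` takes the values: 0 → 1 → 2 → 3 → 4 → 5

Answer: 5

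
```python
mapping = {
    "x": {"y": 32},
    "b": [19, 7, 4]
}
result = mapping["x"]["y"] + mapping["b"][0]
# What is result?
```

Trace:
`mapping = { ...` → mapping = {'x': {'y': 32}, 'b': [19, 7, 4]}
`result = mapping["x"]["y"] + mapping["b"][0]` → result = 51
So result = 51

Answer: 51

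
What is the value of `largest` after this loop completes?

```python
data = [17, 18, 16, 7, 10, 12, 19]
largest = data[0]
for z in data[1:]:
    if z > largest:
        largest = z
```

Maximum of [17, 18, 16, 7, 10, 12, 19]
`largest` takes the values: 17 → 18 → 19

Answer: 19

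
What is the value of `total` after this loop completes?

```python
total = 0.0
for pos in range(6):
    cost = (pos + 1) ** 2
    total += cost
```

Sum of squared losses 1² + 2² + ... + 6²
`total` takes the values: 0.0 → 1.0 → 5.0 → 14.0 → 30.0 → 55.0 → 91.0

Answer: 91.0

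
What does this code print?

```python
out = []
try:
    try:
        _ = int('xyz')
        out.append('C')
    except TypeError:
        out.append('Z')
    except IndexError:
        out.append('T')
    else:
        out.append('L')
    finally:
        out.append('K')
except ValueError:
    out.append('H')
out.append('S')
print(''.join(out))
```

Execution trace: 'K' (finally) → 'H' (outer except ValueError) → 'S' (after the try/except). Output: KHS

Answer: KHS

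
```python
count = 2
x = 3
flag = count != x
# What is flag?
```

Trace:
`count = 2` → count = 2
`x = 3` → x = 3
`flag = count != x` → flag = True
So flag = True

Answer: True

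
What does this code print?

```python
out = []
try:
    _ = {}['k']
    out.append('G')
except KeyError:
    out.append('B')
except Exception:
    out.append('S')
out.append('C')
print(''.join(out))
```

Execution trace: 'B' (except KeyError) → 'C' (after the try/except). Output: BC

Answer: BC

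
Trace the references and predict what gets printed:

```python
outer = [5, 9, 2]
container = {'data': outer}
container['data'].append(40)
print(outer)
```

Key concept: dict holds reference to list.
Step by step:
`outer = [5, 9, 2]` → outer = [5, 9, 2]
`container = {'data': outer}` → container = {'data': [5, 9, 2]}
`container['data'].append(40)` → outer = [5, 9, 2, 40]; container = {'data': [5, 9, 2, 40]}
`print(outer)` → prints [5, 9, 2, 40]

Answer: [5, 9, 2, 40]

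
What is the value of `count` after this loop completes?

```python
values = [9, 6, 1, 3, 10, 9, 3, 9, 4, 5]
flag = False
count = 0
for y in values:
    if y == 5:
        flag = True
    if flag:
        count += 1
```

Count elements after first 5 in [9, 6, 1, 3, 10, 9, 3, 9, 4, 5]
`count` takes the values: 0 → 1

Answer: 1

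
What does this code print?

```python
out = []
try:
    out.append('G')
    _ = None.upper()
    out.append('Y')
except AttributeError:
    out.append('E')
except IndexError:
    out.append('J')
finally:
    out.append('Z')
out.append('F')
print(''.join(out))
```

Execution trace: 'G' (try body) → 'E' (except AttributeError) → 'Z' (finally) → 'F' (after the try/except). Output: GEZF

Answer: GEZF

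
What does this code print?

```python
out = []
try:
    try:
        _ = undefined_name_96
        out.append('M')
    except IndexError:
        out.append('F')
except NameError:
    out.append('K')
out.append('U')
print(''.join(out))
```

Execution trace: 'K' (outer except NameError) → 'U' (after the try/except). Output: KU

Answer: KU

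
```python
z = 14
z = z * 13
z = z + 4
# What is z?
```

Trace:
`z = 14` → z = 14
`z = z * 13` → z = 182
`z = z + 4` → z = 186
So z = 186

Answer: 186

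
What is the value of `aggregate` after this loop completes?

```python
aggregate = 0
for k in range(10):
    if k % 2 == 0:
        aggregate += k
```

Sum of even numbers 0 to 9
`aggregate` takes the values: 0 → 2 → 6 → 12 → 20

Answer: 20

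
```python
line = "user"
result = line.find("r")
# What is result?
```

Trace:
`line = "user"` → line = 'user'
`result = line.find("r")` → result = 3
So result = 3

Answer: 3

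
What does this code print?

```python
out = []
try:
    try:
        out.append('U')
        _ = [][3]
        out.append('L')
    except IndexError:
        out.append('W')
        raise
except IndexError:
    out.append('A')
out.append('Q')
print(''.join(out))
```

Execution trace: 'U' (inner try body) → 'W' (inner except IndexError) → 'A' (outer except IndexError) → 'Q' (after the try/except). Output: UWAQ

Answer: UWAQ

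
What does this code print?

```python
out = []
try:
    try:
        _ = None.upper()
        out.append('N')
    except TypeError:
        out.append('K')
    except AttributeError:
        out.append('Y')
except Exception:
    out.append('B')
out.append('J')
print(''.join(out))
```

Execution trace: 'Y' (inner except AttributeError) → 'J' (after the try/except). Output: YJ

Answer: YJ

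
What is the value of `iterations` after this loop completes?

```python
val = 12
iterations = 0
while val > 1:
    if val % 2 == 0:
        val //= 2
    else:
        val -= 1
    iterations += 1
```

Steps to reduce 12 to 1
`iterations` takes the values: 0 → 1 → 2 → 3 → 4

Answer: 4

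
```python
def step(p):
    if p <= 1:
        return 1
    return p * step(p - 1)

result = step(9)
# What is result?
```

step(9) = 9 * 8 * 7 * 6 * 5 * 4 * 3 * 2 * 1 = 362880

Answer: 362880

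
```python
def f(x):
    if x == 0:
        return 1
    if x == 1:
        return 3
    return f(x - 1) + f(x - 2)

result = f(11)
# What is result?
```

Build up from base cases: f(0)=1, f(1)=3, f(2)=4, f(3)=7, f(4)=11, f(5)=18, f(6)=29, ..., f(11)=322

Answer: 322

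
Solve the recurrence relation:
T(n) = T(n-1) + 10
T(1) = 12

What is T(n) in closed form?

Unrolling: T(n) = T(1) + 10·(n-1) = 12 + 10(n-1) = 10n + 2.

Answer: T(n) = 10n + 2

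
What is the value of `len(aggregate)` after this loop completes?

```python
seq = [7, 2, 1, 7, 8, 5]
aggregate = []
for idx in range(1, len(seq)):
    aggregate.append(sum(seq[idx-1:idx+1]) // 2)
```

Number of 2-element averages
`aggregate` takes the values: [] → [4] → [4, 1] → [4, 1, 4] → [4, 1, 4, 7] → [4, 1, 4, 7, 6]
So `len(aggregate)` = 5

Answer: 5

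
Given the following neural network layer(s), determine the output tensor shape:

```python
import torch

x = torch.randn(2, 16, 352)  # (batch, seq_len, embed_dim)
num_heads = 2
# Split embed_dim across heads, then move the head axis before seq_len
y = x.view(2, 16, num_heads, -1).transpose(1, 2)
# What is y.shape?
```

Input: (2, 16, 352) -> head_dim = 352 // 2 = 176; after view: (2, 16, 2, 176) -> after transpose(1, 2): (2, 2, 16, 176) -> Output: (2, 2, 16, 176)

Answer: (2, 2, 16, 176)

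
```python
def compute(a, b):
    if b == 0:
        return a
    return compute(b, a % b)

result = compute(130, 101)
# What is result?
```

compute(130, 101) -> compute(101, 29) -> compute(29, 14) -> compute(14, 1) -> compute(1, 0) -> 1

Answer: 1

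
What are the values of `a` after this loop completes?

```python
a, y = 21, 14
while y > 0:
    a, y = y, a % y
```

GCD of 21 and 14
`a` takes the values: 21 → 14 → 7

Answer: 7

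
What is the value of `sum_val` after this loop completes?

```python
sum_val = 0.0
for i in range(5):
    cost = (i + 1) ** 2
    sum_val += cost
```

Sum of squared losses 1² + 2² + ... + 5²
`sum_val` takes the values: 0.0 → 1.0 → 5.0 → 14.0 → 30.0 → 55.0

Answer: 55.0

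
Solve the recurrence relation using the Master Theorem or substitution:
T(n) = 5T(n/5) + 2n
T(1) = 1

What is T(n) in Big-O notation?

By Master Theorem: a=5, b=5, f(n)=2n. Since log_5(5) = 1 and f(n) = Θ(n^1), Case 2 applies. T(n) = O(n log n).

Answer: O(n log n)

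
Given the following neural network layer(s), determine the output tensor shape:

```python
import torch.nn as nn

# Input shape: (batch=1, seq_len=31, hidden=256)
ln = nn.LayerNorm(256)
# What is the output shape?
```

Input: (1, 31, 256) -> Output: (1, 31, 256)

Answer: (1, 31, 256)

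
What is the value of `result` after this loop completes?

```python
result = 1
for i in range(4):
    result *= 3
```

3^4 = 81
`result` takes the values: 1 → 3 → 9 → 27 → 81

Answer: 81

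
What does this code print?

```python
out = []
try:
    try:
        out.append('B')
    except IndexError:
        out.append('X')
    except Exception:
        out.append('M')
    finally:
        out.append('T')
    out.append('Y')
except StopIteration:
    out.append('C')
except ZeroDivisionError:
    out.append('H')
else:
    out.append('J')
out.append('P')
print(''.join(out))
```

Execution trace: 'B' (inner try body, no exception) → 'T' (inner finally) → 'Y' (try body, no exception) → 'J' (else) → 'P' (after the try/except). Output: BTYJP

Answer: BTYJP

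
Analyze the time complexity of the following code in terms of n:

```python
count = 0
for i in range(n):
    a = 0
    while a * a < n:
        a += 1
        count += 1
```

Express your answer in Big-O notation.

Each loop level contributes: n × √n. Multiplying the contributions gives O(n√n).

Answer: O(n√n)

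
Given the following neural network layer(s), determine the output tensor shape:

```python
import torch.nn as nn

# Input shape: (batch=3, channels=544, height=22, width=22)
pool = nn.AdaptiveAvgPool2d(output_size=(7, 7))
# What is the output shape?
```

Input: (3, 544, 22, 22) -> Output: (3, 544, 7, 7)

Answer: (3, 544, 7, 7)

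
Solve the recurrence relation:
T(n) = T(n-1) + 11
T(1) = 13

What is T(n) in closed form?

Unrolling: T(n) = T(1) + 11·(n-1) = 13 + 11(n-1) = 11n + 2.

Answer: T(n) = 11n + 2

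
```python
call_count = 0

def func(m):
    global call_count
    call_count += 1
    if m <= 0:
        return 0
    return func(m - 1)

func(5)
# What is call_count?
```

Linear recursion stepping by 1: 6 calls from m=5 down to ≤0.

Answer: 6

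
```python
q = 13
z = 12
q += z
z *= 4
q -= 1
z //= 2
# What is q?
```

Trace:
`q = 13` → q = 13
`z = 12` → z = 12
`q += z` → q = 25
`z *= 4` → z = 48
`q -= 1` → q = 24
`z //= 2` → z = 24
So q = 24

Answer: 24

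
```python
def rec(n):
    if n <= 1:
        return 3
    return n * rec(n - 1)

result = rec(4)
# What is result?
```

rec(4) = 4 * 3 * 2 * 3 = 72

Answer: 72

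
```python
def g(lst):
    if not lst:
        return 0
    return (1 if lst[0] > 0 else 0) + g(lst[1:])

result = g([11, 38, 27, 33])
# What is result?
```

Count of positive elements in [11, 38, 27, 33] = 4

Answer: 4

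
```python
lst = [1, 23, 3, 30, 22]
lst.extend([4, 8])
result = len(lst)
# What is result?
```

Trace:
`lst = [1, 23, 3, 30, 22]` → lst = [1, 23, 3, 30, 22]
`lst.extend([4, 8])` → lst = [1, 23, 3, 30, 22, 4, 8]
`result = len(lst)` → result = 7
So result = 7

Answer: 7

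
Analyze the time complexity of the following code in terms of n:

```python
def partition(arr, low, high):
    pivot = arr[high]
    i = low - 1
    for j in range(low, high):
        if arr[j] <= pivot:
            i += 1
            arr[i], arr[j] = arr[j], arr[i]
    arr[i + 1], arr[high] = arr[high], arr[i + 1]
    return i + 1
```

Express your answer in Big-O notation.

This is Lomuto partition (single pass over [low, high), where n = high - low). Time complexity: O(n).

Answer: O(n)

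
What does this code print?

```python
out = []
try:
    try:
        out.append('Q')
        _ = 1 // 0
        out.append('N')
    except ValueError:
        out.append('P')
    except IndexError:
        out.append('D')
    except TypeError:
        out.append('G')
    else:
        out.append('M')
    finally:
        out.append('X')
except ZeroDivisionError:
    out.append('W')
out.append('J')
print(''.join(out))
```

Execution trace: 'Q' (try body) → 'X' (finally) → 'W' (outer except ZeroDivisionError) → 'J' (after the try/except). Output: QXWJ

Answer: QXWJ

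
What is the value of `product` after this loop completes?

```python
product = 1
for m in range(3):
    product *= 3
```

3^3 = 27
`product` takes the values: 1 → 3 → 9 → 27

Answer: 27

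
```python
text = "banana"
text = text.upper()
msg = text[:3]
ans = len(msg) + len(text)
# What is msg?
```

Trace:
`text = "banana"` → text = 'banana'
`text = text.upper()` → text = 'BANANA'
`msg = text[:3]` → msg = 'BAN'
`ans = len(msg) + len(text)` → ans = 9
So msg = 'BAN'

Answer: 'BAN'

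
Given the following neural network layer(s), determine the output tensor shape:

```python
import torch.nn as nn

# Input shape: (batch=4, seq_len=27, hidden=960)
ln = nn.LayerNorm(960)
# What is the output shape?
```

Input: (4, 27, 960) -> Output: (4, 27, 960)

Answer: (4, 27, 960)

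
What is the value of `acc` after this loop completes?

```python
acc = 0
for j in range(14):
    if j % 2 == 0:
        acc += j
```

Sum of even numbers 0 to 13
`acc` takes the values: 0 → 2 → 6 → 12 → 20 → 30 → 42

Answer: 42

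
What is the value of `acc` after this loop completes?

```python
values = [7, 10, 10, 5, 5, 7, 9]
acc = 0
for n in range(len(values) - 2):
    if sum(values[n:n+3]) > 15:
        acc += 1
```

Count windows with sum > 15
`acc` takes the values: 0 → 1 → 2 → 3 → 4 → 5

Answer: 5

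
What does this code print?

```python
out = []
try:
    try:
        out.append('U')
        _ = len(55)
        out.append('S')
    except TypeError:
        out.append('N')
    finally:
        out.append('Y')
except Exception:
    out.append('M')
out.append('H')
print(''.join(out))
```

Execution trace: 'U' (inner try body) → 'N' (inner except TypeError) → 'Y' (inner finally) → 'H' (after the try/except). Output: UNYH

Answer: UNYH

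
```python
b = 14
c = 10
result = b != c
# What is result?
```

Trace:
`b = 14` → b = 14
`c = 10` → c = 10
`result = b != c` → result = True
So result = True

Answer: True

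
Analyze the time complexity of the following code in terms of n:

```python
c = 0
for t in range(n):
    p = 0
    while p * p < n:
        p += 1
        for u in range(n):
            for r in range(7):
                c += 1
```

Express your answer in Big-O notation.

Each loop level contributes: n × √n × n × 1. Multiplying the contributions gives O(n^2√n).

Answer: O(n^2√n)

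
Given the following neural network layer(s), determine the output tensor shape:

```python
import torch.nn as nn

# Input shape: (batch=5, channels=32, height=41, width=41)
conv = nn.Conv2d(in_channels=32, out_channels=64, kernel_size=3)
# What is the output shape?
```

Input: (5, 32, 41, 41) -> Output: (5, 64, 39, 39)

Answer: (5, 64, 39, 39)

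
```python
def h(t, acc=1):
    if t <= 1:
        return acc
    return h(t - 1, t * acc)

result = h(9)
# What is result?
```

Accumulator trace (n, acc): (9, 1) -> (8, 9) -> (7, 72) -> (6, 504) -> (5, 3024) -> (4, 15120) -> (3, 60480) -> (2, 181440) -> (1, 362880) -> return 362880

Answer: 362880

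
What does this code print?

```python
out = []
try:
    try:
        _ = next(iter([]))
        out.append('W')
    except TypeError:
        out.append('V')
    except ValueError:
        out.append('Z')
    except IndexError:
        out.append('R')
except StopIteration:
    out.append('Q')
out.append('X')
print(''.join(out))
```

Execution trace: 'Q' (outer except StopIteration) → 'X' (after the try/except). Output: QX

Answer: QX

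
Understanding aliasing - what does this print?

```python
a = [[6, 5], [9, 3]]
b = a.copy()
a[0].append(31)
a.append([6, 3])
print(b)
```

Key concept: shallow copy with nested lists.
Step by step:
`a = [[6, 5], [9, 3]]` → a = [[6, 5], [9, 3]]
`b = a.copy()` → b = [[6, 5], [9, 3]]
`a[0].append(31)` → a = [[6, 5, 31], [9, 3]]; b = [[6, 5, 31], [9, 3]]
`a.append([6, 3])` → a = [[6, 5, 31], [9, 3], [6, 3]]
`print(b)` → prints [[6, 5, 31], [9, 3]]

Answer: [[6, 5, 31], [9, 3]]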